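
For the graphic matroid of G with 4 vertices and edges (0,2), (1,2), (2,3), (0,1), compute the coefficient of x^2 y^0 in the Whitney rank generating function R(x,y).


R(x,y) = sum over A in 2^E of x^(r(E)-r(A)) * y^(|A|-r(A)).
G has 4 vertices, 4 edges. r(E) = 3.
Enumerate all 2^4 = 16 subsets.
Count subsets with r(E)-r(A)=2 and |A|-r(A)=0: 4.

4


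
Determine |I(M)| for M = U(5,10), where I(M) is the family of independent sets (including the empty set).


Independent sets of U(5,10) are all subsets of size <= 5.
Count = C(10,0) + C(10,1) + C(10,2) + C(10,3) + C(10,4) + C(10,5)
     = 1 + 10 + 45 + 120 + 210 + 252
     = 638.

638


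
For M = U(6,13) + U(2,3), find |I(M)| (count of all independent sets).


For a direct sum, |I(M1+M2)| = |I(M1)| * |I(M2)|.
|I(U(6,13))| = sum C(13,k) for k=0..6 = 4096.
|I(U(2,3))| = sum C(3,k) for k=0..2 = 7.
Total = 4096 * 7 = 28672.

28672


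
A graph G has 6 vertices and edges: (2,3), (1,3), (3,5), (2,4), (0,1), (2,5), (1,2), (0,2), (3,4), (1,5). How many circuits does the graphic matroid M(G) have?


A circuit in a graphic matroid = edge set of a simple cycle.
G has 6 vertices and 10 edges.
Enumerating all minimal edge subsets forming cycles...
Total circuits found: 19.

19


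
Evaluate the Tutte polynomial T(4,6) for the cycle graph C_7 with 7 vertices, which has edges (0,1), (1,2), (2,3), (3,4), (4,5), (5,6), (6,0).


T(C_7; x,y) = x + x^2 + ... + x^(6) + y.
T(4,6) = 4^1 + 4^2 + 4^3 + 4^4 + 4^5 + 4^6 + 6
= 4 + 16 + 64 + 256 + 1024 + 4096 + 6
= 5466.

5466


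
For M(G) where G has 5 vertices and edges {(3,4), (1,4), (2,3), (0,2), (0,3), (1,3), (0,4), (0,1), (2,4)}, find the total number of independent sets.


An independent set in a graphic matroid is an acyclic edge subset.
G has 5 vertices and 9 edges.
Enumerate all 2^9 = 512 subsets, checking for acyclicity.
Total independent sets = 198.

198


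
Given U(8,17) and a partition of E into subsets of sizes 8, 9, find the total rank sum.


r(Ai) = min(|Ai|, 8) for each part.
Sum = min(8,8) + min(9,8)
    = 8 + 8
    = 16.

16


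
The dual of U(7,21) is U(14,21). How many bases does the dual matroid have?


The dual of U(r,n) is U(n-r, n) = U(14,21).
Bases of U(14,21) are all (14)-element subsets.
|B(M*)| = C(21,14) = 21! / (14! * 7!) = 116280.

116280


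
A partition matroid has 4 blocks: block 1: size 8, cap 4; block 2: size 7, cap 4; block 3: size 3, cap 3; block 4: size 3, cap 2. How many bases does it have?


A basis picks exactly ci elements from block i.
Number of bases = product of C(|Si|, ci).
= C(8,4) * C(7,4) * C(3,3) * C(3,2)
= 70 * 35 * 1 * 3
= 7350.

7350


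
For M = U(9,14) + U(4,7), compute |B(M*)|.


(M1+M2)* = M1* + M2*.
M1* = U(5,14), bases: C(14,5) = 2002.
M2* = U(3,7), bases: C(7,3) = 35.
|B(M*)| = 2002 * 35 = 70070.

70070


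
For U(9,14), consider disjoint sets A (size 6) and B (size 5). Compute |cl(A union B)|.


|A union B| = 6 + 5 = 11 (disjoint).
In U(9,14), cl(S) = S if |S| < 9, else cl(S) = E.
Since 11 >= 9, cl(A union B) = E.
|cl(A union B)| = 14.

14


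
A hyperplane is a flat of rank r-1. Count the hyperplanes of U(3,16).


Hyperplanes of U(3,16) are flats of rank 2.
In a uniform matroid, these are exactly the (2)-element subsets.
Count = C(16,2) = (16 * 15) / (1 * 2) = 120.

120


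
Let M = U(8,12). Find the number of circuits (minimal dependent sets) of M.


In U(8,12), circuits are the (9)-element subsets.
Any set of 9 elements is dependent, and removing any one element gives
an independent set of size 8, so it is a minimal dependent set.
Number of circuits = (12 choose 9) = 220.

220


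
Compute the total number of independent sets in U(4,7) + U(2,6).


For a direct sum, |I(M1+M2)| = |I(M1)| * |I(M2)|.
|I(U(4,7))| = sum C(7,k) for k=0..4 = 99.
|I(U(2,6))| = sum C(6,k) for k=0..2 = 22.
Total = 99 * 22 = 2178.

2178


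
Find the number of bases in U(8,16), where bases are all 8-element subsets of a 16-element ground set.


Bases of U(8,16) are all 8-element subsets of the 16-element ground set.
Number of bases = C(16,8).
C(16,8) = 16! / (8! * 8!) = 12870.

12870


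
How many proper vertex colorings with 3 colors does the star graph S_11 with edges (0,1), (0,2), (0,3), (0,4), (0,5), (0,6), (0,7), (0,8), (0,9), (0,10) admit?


P(tree, k) = k * (k-1)^(10) for any tree on 11 vertices.
P(3) = 3 * 2^10 = 3 * 1024 = 3072.

3072


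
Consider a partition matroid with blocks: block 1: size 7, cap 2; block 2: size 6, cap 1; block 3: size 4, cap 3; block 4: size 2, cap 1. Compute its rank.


Rank of a partition matroid = sum of min(|Si|, ci) for each block.
= min(7,2) + min(6,1) + min(4,3) + min(2,1)
= 2 + 1 + 3 + 1
= 7.

7


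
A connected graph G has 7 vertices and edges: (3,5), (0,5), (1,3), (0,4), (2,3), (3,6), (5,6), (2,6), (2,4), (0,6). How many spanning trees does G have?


By Kirchhoff's matrix tree theorem, the number of spanning trees equals
the determinant of any cofactor of the Laplacian matrix L.
G has 7 vertices and 10 edges.
Computing the (6 x 6) cofactor determinant gives 66.

66


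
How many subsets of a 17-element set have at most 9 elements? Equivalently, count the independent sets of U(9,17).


Independent sets of U(9,17) are all subsets of size <= 9.
Count = (17 choose 0) + (17 choose 1) + (17 choose 2) + (17 choose 3) + (17 choose 4) + (17 choose 5) + (17 choose 6) + (17 choose 7) + (17 choose 8) + (17 choose 9)
     = 1 + 17 + 136 + 680 + 2380 + 6188 + 12376 + 19448 + 24310 + 24310
     = 89846.

89846


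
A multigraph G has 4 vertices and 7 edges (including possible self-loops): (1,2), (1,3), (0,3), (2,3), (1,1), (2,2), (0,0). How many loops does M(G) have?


In a graphic matroid, a loop is a self-loop edge (u,u) with rank 0.
Examining all 7 edges for self-loops...
Self-loops found: (1,1), (2,2), (0,0)
Number of loops = 3.

3


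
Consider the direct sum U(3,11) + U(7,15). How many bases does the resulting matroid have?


Bases of a direct sum M1 + M2: |B| = |B(M1)| * |B(M2)|.
|B(U(3,11))| = C(11,3) = 165.
|B(U(7,15))| = C(15,7) = 6435.
Total bases = 165 * 6435 = 1061775.

1061775


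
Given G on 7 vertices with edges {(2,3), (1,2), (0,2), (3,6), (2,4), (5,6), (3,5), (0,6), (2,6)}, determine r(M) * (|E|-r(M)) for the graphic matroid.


r(M) = |V| - c = 7 - 1 = 6.
nullity = |E| - r(M) = 9 - 6 = 3.
Product = 6 * 3 = 18.

18


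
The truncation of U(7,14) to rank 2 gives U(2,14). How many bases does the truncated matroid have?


Truncating U(7,14) to rank 2 gives U(2,14).
Bases of U(2,14) are all 2-element subsets of 14 elements.
Number of bases = C(14,2) = 14! / (2! * 12!) = 91.

91


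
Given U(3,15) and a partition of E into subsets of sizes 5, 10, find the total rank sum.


r(Ai) = min(|Ai|, 3) for each part.
Sum = min(5,3) + min(10,3)
    = 3 + 3
    = 6.

6


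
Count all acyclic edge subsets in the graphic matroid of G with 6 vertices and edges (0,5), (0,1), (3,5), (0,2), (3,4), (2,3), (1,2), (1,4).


An independent set in a graphic matroid is an acyclic edge subset.
G has 6 vertices and 8 edges.
Enumerate all 2^8 = 256 subsets, checking for acyclicity.
Total independent sets = 190.

190


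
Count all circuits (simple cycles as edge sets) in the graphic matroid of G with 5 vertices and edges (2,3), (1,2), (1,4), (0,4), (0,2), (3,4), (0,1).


A circuit in a graphic matroid = edge set of a simple cycle.
G has 5 vertices and 7 edges.
Enumerating all minimal edge subsets forming cycles...
Total circuits found: 7.

7


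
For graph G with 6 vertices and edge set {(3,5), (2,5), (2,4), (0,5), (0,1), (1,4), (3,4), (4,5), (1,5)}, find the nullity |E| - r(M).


Cycle rank (nullity) = |E| - r(M) = |E| - (|V| - c).
|E| = 9, |V| = 6, c = 1.
Nullity = 9 - (6 - 1) = 9 - 5 = 4.

4


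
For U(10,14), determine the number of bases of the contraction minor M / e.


Contracting e from U(10,14) gives U(9,13).
Bases of U(9,13) = C(13,9) = 715.

715


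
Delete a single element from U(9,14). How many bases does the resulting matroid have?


Deleting e from U(9,14) gives U(9,13) since n > r.
Bases of U(9,13) = C(13,9) = 13! / (9! * 4!) = 715.

715


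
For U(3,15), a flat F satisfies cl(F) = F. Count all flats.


Flats of U(3,15): every subset of size < 3 is a flat, plus E itself.
Count = C(15,0) + C(15,1) + C(15,2) + 1
     = 1 + 15 + 105 + 1
     = 122.

122


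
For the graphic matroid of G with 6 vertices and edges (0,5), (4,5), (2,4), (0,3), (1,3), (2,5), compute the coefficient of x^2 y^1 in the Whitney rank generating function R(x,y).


R(x,y) = sum over A in 2^E of x^(r(E)-r(A)) * y^(|A|-r(A)).
G has 6 vertices, 6 edges. r(E) = 5.
Enumerate all 2^6 = 64 subsets.
Count subsets with r(E)-r(A)=2 and |A|-r(A)=1: 3.

3


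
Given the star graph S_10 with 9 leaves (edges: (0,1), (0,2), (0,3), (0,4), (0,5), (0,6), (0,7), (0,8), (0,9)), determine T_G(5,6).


A star on 10 vertices is a tree with 9 edges.
T(x,y) = x^(9) for any tree.
T(5,6) = 5^9 = 1953125.

1953125


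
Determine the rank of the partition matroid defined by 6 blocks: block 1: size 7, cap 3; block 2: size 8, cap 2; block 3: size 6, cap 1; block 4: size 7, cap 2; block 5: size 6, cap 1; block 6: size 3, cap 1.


Rank of a partition matroid = sum of min(|Si|, ci) for each block.
= min(7,3) + min(8,2) + min(6,1) + min(7,2) + min(6,1) + min(3,1)
= 3 + 2 + 1 + 2 + 1 + 1
= 10.

10


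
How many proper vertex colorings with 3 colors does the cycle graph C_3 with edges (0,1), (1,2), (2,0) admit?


P(C_3, k) = (k-1)^3 + (-1)^3*(k-1).
P(3) = (2)^3 - 2
= 8 - 2 = 6.

6


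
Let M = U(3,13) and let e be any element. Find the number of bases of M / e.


Contracting e from U(3,13) gives U(2,12).
Bases of U(2,12) = (12 choose 2) = 66.

66


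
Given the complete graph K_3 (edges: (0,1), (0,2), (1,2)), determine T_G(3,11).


T(K_3; x,y) = x^2 + x + y.
T(3,11) = 9 + 3 + 11 = 23.

23


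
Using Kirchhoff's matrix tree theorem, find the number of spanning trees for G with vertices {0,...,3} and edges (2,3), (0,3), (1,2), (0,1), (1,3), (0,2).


By Kirchhoff's matrix tree theorem, the number of spanning trees equals
the determinant of any cofactor of the Laplacian matrix L.
G has 4 vertices and 6 edges.
Computing the (3 x 3) cofactor determinant gives 16.

16


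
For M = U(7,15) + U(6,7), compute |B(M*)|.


(M1+M2)* = M1* + M2*.
M1* = U(8,15), bases: C(15,8) = 6435.
M2* = U(1,7), bases: C(7,1) = 7.
|B(M*)| = 6435 * 7 = 45045.

45045


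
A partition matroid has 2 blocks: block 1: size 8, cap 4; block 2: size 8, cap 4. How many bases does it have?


A basis picks exactly ci elements from block i.
Number of bases = product of C(|Si|, ci).
= C(8,4) * C(8,4)
= 70 * 70
= 4900.

4900


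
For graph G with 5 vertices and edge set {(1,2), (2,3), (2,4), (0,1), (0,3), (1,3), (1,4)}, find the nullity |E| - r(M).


Cycle rank (nullity) = |E| - r(M) = |E| - (|V| - c).
|E| = 7, |V| = 5, c = 1.
Nullity = 7 - (5 - 1) = 7 - 4 = 3.

3


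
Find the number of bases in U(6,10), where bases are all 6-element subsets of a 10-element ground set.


Bases of U(6,10) are all 6-element subsets of the 10-element ground set.
Number of bases = C(10,6).
C(10,6) = 210.

210


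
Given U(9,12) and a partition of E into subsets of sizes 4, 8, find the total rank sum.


r(Ai) = min(|Ai|, 9) for each part.
Sum = min(4,9) + min(8,9)
    = 4 + 8
    = 12.

12


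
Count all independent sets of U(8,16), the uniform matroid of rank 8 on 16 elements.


Independent sets of U(8,16) are all subsets of size <= 8.
Count = (16 choose 0) + (16 choose 1) + (16 choose 2) + (16 choose 3) + (16 choose 4) + (16 choose 5) + (16 choose 6) + (16 choose 7) + (16 choose 8)
     = 1 + 16 + 120 + 560 + 1820 + 4368 + 8008 + 11440 + 12870
     = 39203.

39203


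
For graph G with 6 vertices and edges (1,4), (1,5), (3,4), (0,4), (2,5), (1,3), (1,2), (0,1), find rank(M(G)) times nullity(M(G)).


r(M) = |V| - c = 6 - 1 = 5.
nullity = |E| - r(M) = 8 - 5 = 3.
Product = 5 * 3 = 15.

15


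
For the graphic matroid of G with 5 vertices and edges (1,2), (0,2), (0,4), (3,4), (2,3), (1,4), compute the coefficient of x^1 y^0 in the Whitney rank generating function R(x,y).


R(x,y) = sum over A in 2^E of x^(r(E)-r(A)) * y^(|A|-r(A)).
G has 5 vertices, 6 edges. r(E) = 4.
Enumerate all 2^6 = 64 subsets.
Count subsets with r(E)-r(A)=1 and |A|-r(A)=0: 20.

20


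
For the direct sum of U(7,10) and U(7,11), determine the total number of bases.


Bases of a direct sum M1 + M2: |B| = |B(M1)| * |B(M2)|.
|B(U(7,10))| = C(10,7) = 120.
|B(U(7,11))| = C(11,7) = 330.
Total bases = 120 * 330 = 39600.

39600


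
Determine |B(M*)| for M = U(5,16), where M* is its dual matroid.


The dual of U(r,n) is U(n-r, n) = U(11,16).
Bases of U(11,16) are all (11)-element subsets.
|B(M*)| = (16 choose 11) = 4368.

4368


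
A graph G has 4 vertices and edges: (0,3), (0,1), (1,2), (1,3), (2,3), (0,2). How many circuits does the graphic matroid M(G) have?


A circuit in a graphic matroid = edge set of a simple cycle.
G has 4 vertices and 6 edges.
Enumerating all minimal edge subsets forming cycles...
Total circuits found: 7.

7


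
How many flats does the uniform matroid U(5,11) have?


Flats of U(5,11): every subset of size < 5 is a flat, plus E itself.
Count = C(11,0) + C(11,1) + C(11,2) + C(11,3) + C(11,4) + 1
     = 1 + 11 + 55 + 165 + 330 + 1
     = 563.

563


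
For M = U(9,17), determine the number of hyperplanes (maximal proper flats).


Hyperplanes of U(9,17) are flats of rank 8.
In a uniform matroid, these are exactly the (8)-element subsets.
Count = (17 choose 8) = 24310.

24310


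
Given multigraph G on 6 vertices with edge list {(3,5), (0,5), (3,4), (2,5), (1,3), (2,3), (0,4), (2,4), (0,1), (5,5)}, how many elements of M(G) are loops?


In a graphic matroid, a loop is a self-loop edge (u,u) with rank 0.
Examining all 10 edges for self-loops...
Self-loops found: (5,5)
Number of loops = 1.

1


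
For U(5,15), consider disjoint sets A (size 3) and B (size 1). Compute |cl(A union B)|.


|A union B| = 3 + 1 = 4 (disjoint).
In U(5,15), cl(S) = S if |S| < 5, else cl(S) = E.
Since 4 < 5, cl(A union B) = A union B.
|cl(A union B)| = 4.

4


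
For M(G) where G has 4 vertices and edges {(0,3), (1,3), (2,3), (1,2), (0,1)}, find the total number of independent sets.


An independent set in a graphic matroid is an acyclic edge subset.
G has 4 vertices and 5 edges.
Enumerate all 2^5 = 32 subsets, checking for acyclicity.
Total independent sets = 24.

24


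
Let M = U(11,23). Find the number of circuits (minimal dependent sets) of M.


In U(11,23), circuits are the (12)-element subsets.
Any set of 12 elements is dependent, and removing any one element gives
an independent set of size 11, so it is a minimal dependent set.
Number of circuits = C(23,12) = 1352078.

1352078


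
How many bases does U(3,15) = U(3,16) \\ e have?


Deleting e from U(3,16) gives U(3,15) since n > r.
Bases of U(3,15) = C(15,3) = 15! / (3! * 12!) = 455.

455


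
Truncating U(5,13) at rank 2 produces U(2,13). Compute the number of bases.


Truncating U(5,13) to rank 2 gives U(2,13).
Bases of U(2,13) are all 2-element subsets of 13 elements.
Number of bases = C(13,2) = (13 * 12) / (1 * 2) = 78.

78


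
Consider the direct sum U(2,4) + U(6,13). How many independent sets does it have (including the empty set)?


For a direct sum, |I(M1+M2)| = |I(M1)| * |I(M2)|.
|I(U(2,4))| = sum C(4,k) for k=0..2 = 11.
|I(U(6,13))| = sum C(13,k) for k=0..6 = 4096.
Total = 11 * 4096 = 45056.

45056


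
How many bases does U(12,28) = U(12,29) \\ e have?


Deleting e from U(12,29) gives U(12,28) since n > r.
Bases of U(12,28) = C(28,12) = 30421755.

30421755


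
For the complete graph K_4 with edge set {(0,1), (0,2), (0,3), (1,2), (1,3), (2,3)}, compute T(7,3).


T(K_4; x,y) = x^3 + 3x^2 + 4xy + 2x + y^3 + 3y^2 + 2y.
Substituting x=7, y=3:
= 343 + 147 + 84 + 14 + 27 + 27 + 6
= 648.

648


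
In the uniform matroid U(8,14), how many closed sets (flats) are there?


Flats of U(8,14): every subset of size < 8 is a flat, plus E itself.
Count = (14 choose 0) + (14 choose 1) + (14 choose 2) + (14 choose 3) + (14 choose 4) + (14 choose 5) + (14 choose 6) + (14 choose 7) + 1
     = 1 + 14 + 91 + 364 + 1001 + 2002 + 3003 + 3432 + 1
     = 9909.

9909


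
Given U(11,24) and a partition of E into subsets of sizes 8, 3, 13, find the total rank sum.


r(Ai) = min(|Ai|, 11) for each part.
Sum = min(8,11) + min(3,11) + min(13,11)
    = 8 + 3 + 11
    = 22.

22


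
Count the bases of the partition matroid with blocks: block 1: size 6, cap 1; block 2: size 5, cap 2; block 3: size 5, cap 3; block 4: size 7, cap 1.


A basis picks exactly ci elements from block i.
Number of bases = product of C(|Si|, ci).
= C(6,1) * C(5,2) * C(5,3) * C(7,1)
= 6 * 10 * 10 * 7
= 4200.

4200


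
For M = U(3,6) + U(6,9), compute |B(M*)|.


(M1+M2)* = M1* + M2*.
M1* = U(3,6), bases: C(6,3) = 20.
M2* = U(3,9), bases: C(9,3) = 84.
|B(M*)| = 20 * 84 = 1680.

1680


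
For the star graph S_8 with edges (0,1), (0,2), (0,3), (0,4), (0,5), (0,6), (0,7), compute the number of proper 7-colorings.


P(tree, k) = k * (k-1)^(7) for any tree on 8 vertices.
P(7) = 7 * 6^7 = 7 * 279936 = 1959552.

1959552


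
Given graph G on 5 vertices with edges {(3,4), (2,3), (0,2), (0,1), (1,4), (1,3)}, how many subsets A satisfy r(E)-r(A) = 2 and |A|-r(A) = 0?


R(x,y) = sum over A in 2^E of x^(r(E)-r(A)) * y^(|A|-r(A)).
G has 5 vertices, 6 edges. r(E) = 4.
Enumerate all 2^6 = 64 subsets.
Count subsets with r(E)-r(A)=2 and |A|-r(A)=0: 15.

15


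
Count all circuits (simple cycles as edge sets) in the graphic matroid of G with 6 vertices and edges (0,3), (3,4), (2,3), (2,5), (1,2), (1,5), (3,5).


A circuit in a graphic matroid = edge set of a simple cycle.
G has 6 vertices and 7 edges.
Enumerating all minimal edge subsets forming cycles...
Total circuits found: 3.

3


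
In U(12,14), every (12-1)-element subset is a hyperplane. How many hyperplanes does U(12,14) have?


Hyperplanes of U(12,14) are flats of rank 11.
In a uniform matroid, these are exactly the (11)-element subsets.
Count = C(14,11) = 14! / (11! * 3!) = 364.

364


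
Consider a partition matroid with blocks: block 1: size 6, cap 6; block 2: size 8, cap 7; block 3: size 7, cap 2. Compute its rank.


Rank of a partition matroid = sum of min(|Si|, ci) for each block.
= min(6,6) + min(8,7) + min(7,2)
= 6 + 7 + 2
= 15.

15


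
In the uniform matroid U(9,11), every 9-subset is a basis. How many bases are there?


Bases of U(9,11) are all 9-element subsets of the 11-element ground set.
Number of bases = C(11,9).
(11 choose 9) = 55.

55


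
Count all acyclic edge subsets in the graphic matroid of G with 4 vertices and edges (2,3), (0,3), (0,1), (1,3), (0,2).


An independent set in a graphic matroid is an acyclic edge subset.
G has 4 vertices and 5 edges.
Enumerate all 2^5 = 32 subsets, checking for acyclicity.
Total independent sets = 24.

24


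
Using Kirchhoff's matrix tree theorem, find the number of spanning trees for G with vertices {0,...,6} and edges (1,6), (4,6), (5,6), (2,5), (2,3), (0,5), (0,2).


By Kirchhoff's matrix tree theorem, the number of spanning trees equals
the determinant of any cofactor of the Laplacian matrix L.
G has 7 vertices and 7 edges.
Computing the (6 x 6) cofactor determinant gives 3.

3


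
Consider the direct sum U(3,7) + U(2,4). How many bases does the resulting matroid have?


Bases of a direct sum M1 + M2: |B| = |B(M1)| * |B(M2)|.
|B(U(3,7))| = C(7,3) = 35.
|B(U(2,4))| = C(4,2) = 6.
Total bases = 35 * 6 = 210.

210


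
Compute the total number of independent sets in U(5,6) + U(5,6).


For a direct sum, |I(M1+M2)| = |I(M1)| * |I(M2)|.
|I(U(5,6))| = sum C(6,k) for k=0..5 = 63.
|I(U(5,6))| = sum C(6,k) for k=0..5 = 63.
Total = 63 * 63 = 3969.

3969


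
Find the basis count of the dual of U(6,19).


The dual of U(r,n) is U(n-r, n) = U(13,19).
Bases of U(13,19) are all (13)-element subsets.
|B(M*)| = (19 choose 13) = 27132.

27132


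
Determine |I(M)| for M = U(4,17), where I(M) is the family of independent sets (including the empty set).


Independent sets of U(4,17) are all subsets of size <= 4.
Count = C(17,0) + C(17,1) + C(17,2) + C(17,3) + C(17,4)
     = 1 + 17 + 136 + 680 + 2380
     = 3214.

3214


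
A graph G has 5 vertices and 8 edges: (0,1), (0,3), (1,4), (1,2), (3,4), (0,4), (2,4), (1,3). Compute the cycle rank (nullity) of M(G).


Cycle rank (nullity) = |E| - r(M) = |E| - (|V| - c).
|E| = 8, |V| = 5, c = 1.
Nullity = 8 - (5 - 1) = 8 - 4 = 4.

4


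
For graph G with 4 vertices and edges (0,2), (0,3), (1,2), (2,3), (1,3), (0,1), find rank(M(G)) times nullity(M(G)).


r(M) = |V| - c = 4 - 1 = 3.
nullity = |E| - r(M) = 6 - 3 = 3.
Product = 3 * 3 = 9.

9


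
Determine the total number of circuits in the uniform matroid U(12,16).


In U(12,16), circuits are the (13)-element subsets.
Any set of 13 elements is dependent, and removing any one element gives
an independent set of size 12, so it is a minimal dependent set.
Number of circuits = C(16,13) = 560.

560


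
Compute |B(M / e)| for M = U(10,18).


Contracting e from U(10,18) gives U(9,17).
Bases of U(9,17) = C(17,9) = 24310.

24310


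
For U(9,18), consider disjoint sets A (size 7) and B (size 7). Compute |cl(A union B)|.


|A union B| = 7 + 7 = 14 (disjoint).
In U(9,18), cl(S) = S if |S| < 9, else cl(S) = E.
Since 14 >= 9, cl(A union B) = E.
|cl(A union B)| = 18.

18


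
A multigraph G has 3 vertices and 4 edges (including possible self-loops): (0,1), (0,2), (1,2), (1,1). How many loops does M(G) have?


In a graphic matroid, a loop is a self-loop edge (u,u) with rank 0.
Examining all 4 edges for self-loops...
Self-loops found: (1,1)
Number of loops = 1.

1


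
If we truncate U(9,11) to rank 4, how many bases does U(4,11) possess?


Truncating U(9,11) to rank 4 gives U(4,11).
Bases of U(4,11) are all 4-element subsets of 11 elements.
Number of bases = C(11,4) = (11 * 10 * 9 * 8) / (1 * 2 * 3 * 4) = 330.

330


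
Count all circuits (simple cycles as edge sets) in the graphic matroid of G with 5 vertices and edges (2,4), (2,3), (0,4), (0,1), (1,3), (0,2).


A circuit in a graphic matroid = edge set of a simple cycle.
G has 5 vertices and 6 edges.
Enumerating all minimal edge subsets forming cycles...
Total circuits found: 3.

3


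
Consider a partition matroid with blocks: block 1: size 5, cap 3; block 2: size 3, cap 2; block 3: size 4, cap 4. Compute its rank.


Rank of a partition matroid = sum of min(|Si|, ci) for each block.
= min(5,3) + min(3,2) + min(4,4)
= 3 + 2 + 4
= 9.

9


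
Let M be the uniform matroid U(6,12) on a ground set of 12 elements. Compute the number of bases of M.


Bases of U(6,12) are all 6-element subsets of the 12-element ground set.
Number of bases = C(12,6).
C(12,6) = 12! / (6! * 6!) = 924.

924


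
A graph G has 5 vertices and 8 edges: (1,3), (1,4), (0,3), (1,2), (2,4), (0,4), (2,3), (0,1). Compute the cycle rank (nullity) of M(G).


Cycle rank (nullity) = |E| - r(M) = |E| - (|V| - c).
|E| = 8, |V| = 5, c = 1.
Nullity = 8 - (5 - 1) = 8 - 4 = 4.

4


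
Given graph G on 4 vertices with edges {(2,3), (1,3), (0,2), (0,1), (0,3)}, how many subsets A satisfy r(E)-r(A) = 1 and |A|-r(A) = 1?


R(x,y) = sum over A in 2^E of x^(r(E)-r(A)) * y^(|A|-r(A)).
G has 4 vertices, 5 edges. r(E) = 3.
Enumerate all 2^5 = 32 subsets.
Count subsets with r(E)-r(A)=1 and |A|-r(A)=1: 2.

2


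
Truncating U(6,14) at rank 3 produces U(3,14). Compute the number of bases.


Truncating U(6,14) to rank 3 gives U(3,14).
Bases of U(3,14) are all 3-element subsets of 14 elements.
Number of bases = C(14,3) = 14! / (3! * 11!) = 364.

364


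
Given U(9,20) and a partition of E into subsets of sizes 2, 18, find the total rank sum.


r(Ai) = min(|Ai|, 9) for each part.
Sum = min(2,9) + min(18,9)
    = 2 + 9
    = 11.

11


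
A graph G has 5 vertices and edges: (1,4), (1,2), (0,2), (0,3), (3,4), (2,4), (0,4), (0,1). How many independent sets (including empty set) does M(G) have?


An independent set in a graphic matroid is an acyclic edge subset.
G has 5 vertices and 8 edges.
Enumerate all 2^8 = 256 subsets, checking for acyclicity.
Total independent sets = 128.

128


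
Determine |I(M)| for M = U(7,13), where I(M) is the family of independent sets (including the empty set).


Independent sets of U(7,13) are all subsets of size <= 7.
Count = C(13,0) + C(13,1) + C(13,2) + C(13,3) + C(13,4) + C(13,5) + C(13,6) + C(13,7)
     = 1 + 13 + 78 + 286 + 715 + 1287 + 1716 + 1716
     = 5812.

5812


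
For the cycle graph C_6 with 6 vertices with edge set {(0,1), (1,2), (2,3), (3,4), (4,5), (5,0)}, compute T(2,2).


T(C_6; x,y) = x + x^2 + ... + x^(5) + y.
T(2,2) = 2^1 + 2^2 + 2^3 + 2^4 + 2^5 + 2
= 2 + 4 + 8 + 16 + 32 + 2
= 64.

64


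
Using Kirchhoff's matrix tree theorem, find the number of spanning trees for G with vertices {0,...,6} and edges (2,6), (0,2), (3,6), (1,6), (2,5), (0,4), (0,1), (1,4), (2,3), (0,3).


By Kirchhoff's matrix tree theorem, the number of spanning trees equals
the determinant of any cofactor of the Laplacian matrix L.
G has 7 vertices and 10 edges.
Computing the (6 x 6) cofactor determinant gives 64.

64


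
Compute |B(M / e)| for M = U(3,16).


Contracting e from U(3,16) gives U(2,15).
Bases of U(2,15) = C(15,2) = 15! / (2! * 13!) = 105.

105


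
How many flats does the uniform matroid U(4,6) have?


Flats of U(4,6): every subset of size < 4 is a flat, plus E itself.
Count = (6 choose 0) + (6 choose 1) + (6 choose 2) + (6 choose 3) + 1
     = 1 + 6 + 15 + 20 + 1
     = 43.

43


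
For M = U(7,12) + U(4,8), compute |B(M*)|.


(M1+M2)* = M1* + M2*.
M1* = U(5,12), bases: C(12,5) = 792.
M2* = U(4,8), bases: C(8,4) = 70.
|B(M*)| = 792 * 70 = 55440.

55440


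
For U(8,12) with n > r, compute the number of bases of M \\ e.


Deleting e from U(8,12) gives U(8,11) since n > r.
Bases of U(8,11) = C(11,8) = 11! / (8! * 3!) = 165.

165


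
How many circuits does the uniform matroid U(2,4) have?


In U(2,4), circuits are the (3)-element subsets.
Any set of 3 elements is dependent, and removing any one element gives
an independent set of size 2, so it is a minimal dependent set.
Number of circuits = C(4,3) = 4! / (3! * 1!) = 4.

4


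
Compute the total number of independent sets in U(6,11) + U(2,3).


For a direct sum, |I(M1+M2)| = |I(M1)| * |I(M2)|.
|I(U(6,11))| = sum C(11,k) for k=0..6 = 1486.
|I(U(2,3))| = sum C(3,k) for k=0..2 = 7.
Total = 1486 * 7 = 10402.

10402


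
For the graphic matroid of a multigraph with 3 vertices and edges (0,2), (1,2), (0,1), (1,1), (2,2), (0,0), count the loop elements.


In a graphic matroid, a loop is a self-loop edge (u,u) with rank 0.
Examining all 6 edges for self-loops...
Self-loops found: (1,1), (2,2), (0,0)
Number of loops = 3.

3


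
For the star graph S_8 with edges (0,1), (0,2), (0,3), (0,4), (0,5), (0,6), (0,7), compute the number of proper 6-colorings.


P(tree, k) = k * (k-1)^(7) for any tree on 8 vertices.
P(6) = 6 * 5^7 = 6 * 78125 = 468750.

468750


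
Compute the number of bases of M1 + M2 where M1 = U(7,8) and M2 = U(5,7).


Bases of a direct sum M1 + M2: |B| = |B(M1)| * |B(M2)|.
|B(U(7,8))| = C(8,7) = 8.
|B(U(5,7))| = C(7,5) = 21.
Total bases = 8 * 21 = 168.

168


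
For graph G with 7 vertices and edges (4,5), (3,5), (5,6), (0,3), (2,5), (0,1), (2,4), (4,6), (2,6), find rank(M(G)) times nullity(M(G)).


r(M) = |V| - c = 7 - 1 = 6.
nullity = |E| - r(M) = 9 - 6 = 3.
Product = 6 * 3 = 18.

18


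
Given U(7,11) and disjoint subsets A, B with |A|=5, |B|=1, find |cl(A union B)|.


|A union B| = 5 + 1 = 6 (disjoint).
In U(7,11), cl(S) = S if |S| < 7, else cl(S) = E.
Since 6 < 7, cl(A union B) = A union B.
|cl(A union B)| = 6.

6


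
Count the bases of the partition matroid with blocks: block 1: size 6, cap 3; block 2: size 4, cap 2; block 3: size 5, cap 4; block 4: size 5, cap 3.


A basis picks exactly ci elements from block i.
Number of bases = product of C(|Si|, ci).
= C(6,3) * C(4,2) * C(5,4) * C(5,3)
= 20 * 6 * 5 * 10
= 6000.

6000


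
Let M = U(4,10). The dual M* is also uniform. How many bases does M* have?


The dual of U(r,n) is U(n-r, n) = U(6,10).
Bases of U(6,10) are all (6)-element subsets.
|B(M*)| = C(10,6) = 210.

210


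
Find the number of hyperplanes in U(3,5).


Hyperplanes of U(3,5) are flats of rank 2.
In a uniform matroid, these are exactly the (2)-element subsets.
Count = C(5,2) = 5! / (2! * 3!) = 10.

10


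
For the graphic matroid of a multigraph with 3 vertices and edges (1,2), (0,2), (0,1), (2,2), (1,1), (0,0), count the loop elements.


In a graphic matroid, a loop is a self-loop edge (u,u) with rank 0.
Examining all 6 edges for self-loops...
Self-loops found: (2,2), (1,1), (0,0)
Number of loops = 3.

3


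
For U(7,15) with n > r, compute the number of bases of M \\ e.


Deleting e from U(7,15) gives U(7,14) since n > r.
Bases of U(7,14) = C(14,7) = 14! / (7! * 7!) = 3432.

3432


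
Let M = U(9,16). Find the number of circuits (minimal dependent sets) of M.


In U(9,16), circuits are the (10)-element subsets.
Any set of 10 elements is dependent, and removing any one element gives
an independent set of size 9, so it is a minimal dependent set.
Number of circuits = (16 choose 10) = 8008.

8008


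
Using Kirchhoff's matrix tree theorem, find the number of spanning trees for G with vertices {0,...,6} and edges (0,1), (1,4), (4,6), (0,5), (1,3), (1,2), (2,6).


By Kirchhoff's matrix tree theorem, the number of spanning trees equals
the determinant of any cofactor of the Laplacian matrix L.
G has 7 vertices and 7 edges.
Computing the (6 x 6) cofactor determinant gives 4.

4


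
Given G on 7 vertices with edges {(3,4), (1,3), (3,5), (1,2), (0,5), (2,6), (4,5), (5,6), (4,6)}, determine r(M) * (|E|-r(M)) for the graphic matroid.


r(M) = |V| - c = 7 - 1 = 6.
nullity = |E| - r(M) = 9 - 6 = 3.
Product = 6 * 3 = 18.

18


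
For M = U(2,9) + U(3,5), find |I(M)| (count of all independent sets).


For a direct sum, |I(M1+M2)| = |I(M1)| * |I(M2)|.
|I(U(2,9))| = sum C(9,k) for k=0..2 = 46.
|I(U(3,5))| = sum C(5,k) for k=0..3 = 26.
Total = 46 * 26 = 1196.

1196


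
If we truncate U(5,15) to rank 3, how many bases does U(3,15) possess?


Truncating U(5,15) to rank 3 gives U(3,15).
Bases of U(3,15) are all 3-element subsets of 15 elements.
Number of bases = C(15,3) = (15 * 14 * 13) / (1 * 2 * 3) = 455.

455


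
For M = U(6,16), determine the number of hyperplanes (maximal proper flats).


Hyperplanes of U(6,16) are flats of rank 5.
In a uniform matroid, these are exactly the (5)-element subsets.
Count = C(16,5) = 4368.

4368


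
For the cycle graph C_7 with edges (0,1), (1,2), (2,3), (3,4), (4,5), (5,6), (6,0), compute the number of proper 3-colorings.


P(C_7, k) = (k-1)^7 + (-1)^7*(k-1).
P(3) = (2)^7 - 2
= 128 - 2 = 126.

126


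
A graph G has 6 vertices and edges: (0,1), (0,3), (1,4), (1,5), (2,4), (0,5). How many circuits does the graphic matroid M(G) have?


A circuit in a graphic matroid = edge set of a simple cycle.
G has 6 vertices and 6 edges.
Enumerating all minimal edge subsets forming cycles...
Total circuits found: 1.

1


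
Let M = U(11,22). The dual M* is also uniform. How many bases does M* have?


The dual of U(r,n) is U(n-r, n) = U(11,22).
Bases of U(11,22) are all (11)-element subsets.
|B(M*)| = C(22,11) = 705432.

705432


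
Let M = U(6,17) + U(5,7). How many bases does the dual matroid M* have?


(M1+M2)* = M1* + M2*.
M1* = U(11,17), bases: C(17,11) = 12376.
M2* = U(2,7), bases: C(7,2) = 21.
|B(M*)| = 12376 * 21 = 259896.

259896


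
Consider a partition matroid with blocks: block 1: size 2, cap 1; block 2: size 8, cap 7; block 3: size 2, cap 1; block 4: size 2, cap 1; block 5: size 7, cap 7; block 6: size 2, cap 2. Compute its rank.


Rank of a partition matroid = sum of min(|Si|, ci) for each block.
= min(2,1) + min(8,7) + min(2,1) + min(2,1) + min(7,7) + min(2,2)
= 1 + 7 + 1 + 1 + 7 + 2
= 19.

19


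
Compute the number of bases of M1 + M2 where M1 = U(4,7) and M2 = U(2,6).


Bases of a direct sum M1 + M2: |B| = |B(M1)| * |B(M2)|.
|B(U(4,7))| = C(7,4) = 35.
|B(U(2,6))| = C(6,2) = 15.
Total bases = 35 * 15 = 525.

525


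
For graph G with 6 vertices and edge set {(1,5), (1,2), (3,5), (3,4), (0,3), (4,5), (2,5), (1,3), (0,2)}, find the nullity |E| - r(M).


Cycle rank (nullity) = |E| - r(M) = |E| - (|V| - c).
|E| = 9, |V| = 6, c = 1.
Nullity = 9 - (6 - 1) = 9 - 5 = 4.

4


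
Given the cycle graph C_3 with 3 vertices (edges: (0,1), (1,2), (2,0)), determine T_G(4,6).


T(C_3; x,y) = x + x^2 + ... + x^(2) + y.
T(4,6) = 4^1 + 4^2 + 6
= 4 + 16 + 6
= 26.

26


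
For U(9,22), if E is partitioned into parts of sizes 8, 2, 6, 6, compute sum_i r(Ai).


r(Ai) = min(|Ai|, 9) for each part.
Sum = min(8,9) + min(2,9) + min(6,9) + min(6,9)
    = 8 + 2 + 6 + 6
    = 22.

22


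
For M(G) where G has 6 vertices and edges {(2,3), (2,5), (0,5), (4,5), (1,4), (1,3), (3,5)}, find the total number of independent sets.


An independent set in a graphic matroid is an acyclic edge subset.
G has 6 vertices and 7 edges.
Enumerate all 2^7 = 128 subsets, checking for acyclicity.
Total independent sets = 104.

104


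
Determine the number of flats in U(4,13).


Flats of U(4,13): every subset of size < 4 is a flat, plus E itself.
Count = C(13,0) + C(13,1) + C(13,2) + C(13,3) + 1
     = 1 + 13 + 78 + 286 + 1
     = 379.

379


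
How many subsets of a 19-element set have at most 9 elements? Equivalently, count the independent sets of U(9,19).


Independent sets of U(9,19) are all subsets of size <= 9.
Count = (19 choose 0) + (19 choose 1) + (19 choose 2) + (19 choose 3) + (19 choose 4) + (19 choose 5) + (19 choose 6) + (19 choose 7) + (19 choose 8) + (19 choose 9)
     = 1 + 19 + 171 + 969 + 3876 + 11628 + 27132 + 50388 + 75582 + 92378
     = 262144.

262144


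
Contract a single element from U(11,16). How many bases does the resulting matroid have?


Contracting e from U(11,16) gives U(10,15).
Bases of U(10,15) = C(15,10) = 3003.

3003


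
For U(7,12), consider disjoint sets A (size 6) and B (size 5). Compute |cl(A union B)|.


|A union B| = 6 + 5 = 11 (disjoint).
In U(7,12), cl(S) = S if |S| < 7, else cl(S) = E.
Since 11 >= 7, cl(A union B) = E.
|cl(A union B)| = 12.

12


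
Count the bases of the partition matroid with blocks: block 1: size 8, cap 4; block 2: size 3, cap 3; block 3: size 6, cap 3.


A basis picks exactly ci elements from block i.
Number of bases = product of C(|Si|, ci).
= C(8,4) * C(3,3) * C(6,3)
= 70 * 1 * 20
= 1400.

1400


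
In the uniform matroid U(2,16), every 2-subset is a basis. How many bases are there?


Bases of U(2,16) are all 2-element subsets of the 16-element ground set.
Number of bases = C(16,2).
C(16,2) = (16 * 15) / (1 * 2) = 120.

120


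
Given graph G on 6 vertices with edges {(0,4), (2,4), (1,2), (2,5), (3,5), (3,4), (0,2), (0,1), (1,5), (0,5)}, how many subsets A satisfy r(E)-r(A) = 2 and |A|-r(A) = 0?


R(x,y) = sum over A in 2^E of x^(r(E)-r(A)) * y^(|A|-r(A)).
G has 6 vertices, 10 edges. r(E) = 5.
Enumerate all 2^10 = 1024 subsets.
Count subsets with r(E)-r(A)=2 and |A|-r(A)=0: 115.

115


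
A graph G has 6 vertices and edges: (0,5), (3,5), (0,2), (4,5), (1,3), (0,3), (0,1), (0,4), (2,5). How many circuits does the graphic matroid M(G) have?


A circuit in a graphic matroid = edge set of a simple cycle.
G has 6 vertices and 9 edges.
Enumerating all minimal edge subsets forming cycles...
Total circuits found: 10.

10


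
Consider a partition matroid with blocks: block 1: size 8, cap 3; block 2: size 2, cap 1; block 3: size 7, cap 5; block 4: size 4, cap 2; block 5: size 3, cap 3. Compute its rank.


Rank of a partition matroid = sum of min(|Si|, ci) for each block.
= min(8,3) + min(2,1) + min(7,5) + min(4,2) + min(3,3)
= 3 + 1 + 5 + 2 + 3
= 14.

14


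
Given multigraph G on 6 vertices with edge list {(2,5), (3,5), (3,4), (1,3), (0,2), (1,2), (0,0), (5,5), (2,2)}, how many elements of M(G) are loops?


In a graphic matroid, a loop is a self-loop edge (u,u) with rank 0.
Examining all 9 edges for self-loops...
Self-loops found: (0,0), (5,5), (2,2)
Number of loops = 3.

3


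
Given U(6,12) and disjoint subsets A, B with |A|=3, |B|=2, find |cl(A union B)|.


|A union B| = 3 + 2 = 5 (disjoint).
In U(6,12), cl(S) = S if |S| < 6, else cl(S) = E.
Since 5 < 6, cl(A union B) = A union B.
|cl(A union B)| = 5.

5


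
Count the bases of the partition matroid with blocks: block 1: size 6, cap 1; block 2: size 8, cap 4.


A basis picks exactly ci elements from block i.
Number of bases = product of C(|Si|, ci).
= C(6,1) * C(8,4)
= 6 * 70
= 420.

420


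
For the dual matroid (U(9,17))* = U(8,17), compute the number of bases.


The dual of U(r,n) is U(n-r, n) = U(8,17).
Bases of U(8,17) are all (8)-element subsets.
|B(M*)| = (17 choose 8) = 24310.

24310


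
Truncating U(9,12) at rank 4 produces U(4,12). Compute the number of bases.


Truncating U(9,12) to rank 4 gives U(4,12).
Bases of U(4,12) are all 4-element subsets of 12 elements.
Number of bases = C(12,4) = (12 * 11 * 10 * 9) / (1 * 2 * 3 * 4) = 495.

495


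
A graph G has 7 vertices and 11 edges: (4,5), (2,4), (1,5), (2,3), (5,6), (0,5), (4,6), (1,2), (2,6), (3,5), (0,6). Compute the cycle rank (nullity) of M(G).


Cycle rank (nullity) = |E| - r(M) = |E| - (|V| - c).
|E| = 11, |V| = 7, c = 1.
Nullity = 11 - (7 - 1) = 11 - 6 = 5.

5


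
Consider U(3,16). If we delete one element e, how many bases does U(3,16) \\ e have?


Deleting e from U(3,16) gives U(3,15) since n > r.
Bases of U(3,15) = C(15,3) = (15 * 14 * 13) / (1 * 2 * 3) = 455.

455


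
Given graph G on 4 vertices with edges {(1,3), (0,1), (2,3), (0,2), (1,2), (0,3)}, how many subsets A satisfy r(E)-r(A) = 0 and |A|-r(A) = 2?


R(x,y) = sum over A in 2^E of x^(r(E)-r(A)) * y^(|A|-r(A)).
G has 4 vertices, 6 edges. r(E) = 3.
Enumerate all 2^6 = 64 subsets.
Count subsets with r(E)-r(A)=0 and |A|-r(A)=2: 6.

6


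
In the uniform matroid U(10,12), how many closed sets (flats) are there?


Flats of U(10,12): every subset of size < 10 is a flat, plus E itself.
Count = C(12,0) + C(12,1) + C(12,2) + C(12,3) + C(12,4) + C(12,5) + C(12,6) + C(12,7) + C(12,8) + C(12,9) + 1
     = 1 + 12 + 66 + 220 + 495 + 792 + 924 + 792 + 495 + 220 + 1
     = 4018.

4018


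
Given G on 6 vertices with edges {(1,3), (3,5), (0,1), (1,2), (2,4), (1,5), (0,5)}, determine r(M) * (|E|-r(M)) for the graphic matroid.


r(M) = |V| - c = 6 - 1 = 5.
nullity = |E| - r(M) = 7 - 5 = 2.
Product = 5 * 2 = 10.

10


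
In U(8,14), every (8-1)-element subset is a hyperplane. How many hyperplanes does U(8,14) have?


Hyperplanes of U(8,14) are flats of rank 7.
In a uniform matroid, these are exactly the (7)-element subsets.
Count = C(14,7) = 3432.

3432


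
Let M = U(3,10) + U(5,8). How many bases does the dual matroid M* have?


(M1+M2)* = M1* + M2*.
M1* = U(7,10), bases: C(10,7) = 120.
M2* = U(3,8), bases: C(8,3) = 56.
|B(M*)| = 120 * 56 = 6720.

6720


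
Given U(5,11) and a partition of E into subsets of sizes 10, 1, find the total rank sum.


r(Ai) = min(|Ai|, 5) for each part.
Sum = min(10,5) + min(1,5)
    = 5 + 1
    = 6.

6


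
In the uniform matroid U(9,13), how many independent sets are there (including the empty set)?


Independent sets of U(9,13) are all subsets of size <= 9.
Count = C(13,0) + C(13,1) + C(13,2) + C(13,3) + C(13,4) + C(13,5) + C(13,6) + C(13,7) + C(13,8) + C(13,9)
     = 1 + 13 + 78 + 286 + 715 + 1287 + 1716 + 1716 + 1287 + 715
     = 7814.

7814
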